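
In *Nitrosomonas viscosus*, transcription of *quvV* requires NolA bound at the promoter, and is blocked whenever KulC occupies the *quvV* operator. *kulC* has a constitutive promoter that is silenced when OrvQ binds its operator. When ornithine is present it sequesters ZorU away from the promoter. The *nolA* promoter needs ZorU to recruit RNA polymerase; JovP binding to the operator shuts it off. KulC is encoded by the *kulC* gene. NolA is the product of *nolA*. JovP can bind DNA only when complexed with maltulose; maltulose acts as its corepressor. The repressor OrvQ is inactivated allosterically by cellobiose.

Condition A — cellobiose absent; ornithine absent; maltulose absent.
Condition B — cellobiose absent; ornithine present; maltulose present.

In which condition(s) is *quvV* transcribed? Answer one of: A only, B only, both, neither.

A only

Condition A:
Cellobiose is absent, so OrvQ is active.
With repressor OrvQ bound, *kulC* is not transcribed.
So KulC is not produced.
Ornithine is absent, so ZorU is active.
Maltulose is absent, so JovP is inactive.
No repressor is bound and ZorU is active, so *nolA* is transcribed.
So NolA is produced and active.
No repressor is bound and NolA is active, so *quvV* is transcribed.
→ *quvV* is ON in A.
Condition B:
Cellobiose is absent, so OrvQ is active.
With repressor OrvQ bound, *kulC* is not transcribed.
So KulC is not produced.
Ornithine is present, so ZorU is inactive.
Maltulose is present, so JovP is active.
With repressor JovP bound, *nolA* is not transcribed.
So NolA is not produced.
Required activator NolA is absent, so *quvV* is not transcribed.
→ *quvV* is OFF in B.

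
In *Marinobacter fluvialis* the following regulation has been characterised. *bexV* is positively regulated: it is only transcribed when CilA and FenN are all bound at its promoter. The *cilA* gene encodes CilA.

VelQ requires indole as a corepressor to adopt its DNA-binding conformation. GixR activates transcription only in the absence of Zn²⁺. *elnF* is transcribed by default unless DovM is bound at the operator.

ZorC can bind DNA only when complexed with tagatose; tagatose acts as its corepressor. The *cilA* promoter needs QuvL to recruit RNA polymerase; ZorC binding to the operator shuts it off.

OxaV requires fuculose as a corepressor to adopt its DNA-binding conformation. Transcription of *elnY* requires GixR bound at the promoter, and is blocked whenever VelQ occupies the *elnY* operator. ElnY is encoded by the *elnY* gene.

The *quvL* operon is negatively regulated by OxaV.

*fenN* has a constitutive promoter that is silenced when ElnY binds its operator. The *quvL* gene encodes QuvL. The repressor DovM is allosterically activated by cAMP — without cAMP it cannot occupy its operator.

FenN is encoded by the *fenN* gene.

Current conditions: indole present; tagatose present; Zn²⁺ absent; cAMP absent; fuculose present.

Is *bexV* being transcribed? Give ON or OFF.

OFF

Fuculose is present, so OxaV is active.
With repressor OxaV bound, *quvL* is not transcribed.
So QuvL is not produced.
Tagatose is present, so ZorC is active.
With repressor ZorC bound, *cilA* is not transcribed.
So CilA is not produced.
Zn²⁺ is absent, so GixR is active.
Indole is present, so VelQ is active.
With repressor VelQ bound, *elnY* is not transcribed.
So ElnY is not produced.
With no repressor bound, *fenN* is transcribed.
So FenN is produced and active.
Required activator CilA is absent, so *bexV* is not transcribed.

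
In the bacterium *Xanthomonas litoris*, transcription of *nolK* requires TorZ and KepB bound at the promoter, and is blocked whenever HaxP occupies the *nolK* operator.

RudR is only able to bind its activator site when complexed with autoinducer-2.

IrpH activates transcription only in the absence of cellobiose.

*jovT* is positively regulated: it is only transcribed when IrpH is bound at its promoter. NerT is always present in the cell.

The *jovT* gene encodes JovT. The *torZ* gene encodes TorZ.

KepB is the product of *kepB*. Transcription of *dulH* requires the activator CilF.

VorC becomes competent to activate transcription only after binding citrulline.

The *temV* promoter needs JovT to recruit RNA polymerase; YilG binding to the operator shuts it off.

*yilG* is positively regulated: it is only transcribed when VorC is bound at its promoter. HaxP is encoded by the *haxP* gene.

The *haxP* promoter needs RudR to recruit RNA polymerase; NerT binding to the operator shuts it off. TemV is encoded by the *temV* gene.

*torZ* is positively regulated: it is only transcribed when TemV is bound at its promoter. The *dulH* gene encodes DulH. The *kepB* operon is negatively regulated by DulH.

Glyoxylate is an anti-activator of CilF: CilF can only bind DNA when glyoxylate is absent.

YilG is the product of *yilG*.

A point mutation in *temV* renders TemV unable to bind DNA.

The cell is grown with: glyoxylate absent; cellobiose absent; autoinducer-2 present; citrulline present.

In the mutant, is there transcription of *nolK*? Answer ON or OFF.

OFF

TemV is non-functional in this strain, so it has no effect.
Required activator TemV is absent, so *torZ* is not transcribed.
So TorZ is not produced.
Glyoxylate is absent, so CilF is active.
No repressor is bound and CilF is active, so *dulH* is transcribed.
So DulH is produced and active.
With repressor DulH bound, *kepB* is not transcribed.
So KepB is not produced.
NerT is produced constitutively and is active.
Autoinducer-2 is present, so RudR is active.
With repressor NerT bound, *haxP* is not transcribed.
So HaxP is not produced.
Required activator TorZ is absent, so *nolK* is not transcribed.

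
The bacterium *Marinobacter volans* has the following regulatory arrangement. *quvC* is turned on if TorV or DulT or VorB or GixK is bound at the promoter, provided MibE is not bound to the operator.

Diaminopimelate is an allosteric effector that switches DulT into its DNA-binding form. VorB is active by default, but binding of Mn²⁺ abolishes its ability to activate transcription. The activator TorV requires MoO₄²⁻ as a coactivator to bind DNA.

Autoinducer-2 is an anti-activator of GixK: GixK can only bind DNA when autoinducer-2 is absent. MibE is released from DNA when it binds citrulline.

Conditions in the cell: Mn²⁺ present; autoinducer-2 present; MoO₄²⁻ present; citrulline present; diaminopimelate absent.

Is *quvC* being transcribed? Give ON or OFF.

MoO₄²⁻ is present, so TorV is active.
Diaminopimelate is absent, so DulT is inactive.
Mn²⁺ is present, so VorB is inactive.
Citrulline is present, so MibE is inactive.
Autoinducer-2 is present, so GixK is inactive.
Activator TorV is present, so *quvC* is transcribed.

ON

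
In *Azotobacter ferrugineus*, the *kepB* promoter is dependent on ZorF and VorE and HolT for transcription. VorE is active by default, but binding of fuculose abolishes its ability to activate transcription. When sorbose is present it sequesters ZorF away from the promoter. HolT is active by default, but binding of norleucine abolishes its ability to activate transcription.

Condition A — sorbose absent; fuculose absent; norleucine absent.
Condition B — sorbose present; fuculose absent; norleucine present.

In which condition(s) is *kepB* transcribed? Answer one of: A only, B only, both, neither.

Condition A:
Sorbose is absent, so ZorF is active.
Fuculose is absent, so VorE is active.
Norleucine is absent, so HolT is active.
No repressor is bound and ZorF and VorE and HolT are active, so *kepB* is transcribed.
→ *kepB* is ON in A.
Condition B:
Sorbose is present, so ZorF is inactive.
Fuculose is absent, so VorE is active.
Norleucine is present, so HolT is inactive.
Required activator ZorF is absent, so *kepB* is not transcribed.
→ *kepB* is OFF in B.

A only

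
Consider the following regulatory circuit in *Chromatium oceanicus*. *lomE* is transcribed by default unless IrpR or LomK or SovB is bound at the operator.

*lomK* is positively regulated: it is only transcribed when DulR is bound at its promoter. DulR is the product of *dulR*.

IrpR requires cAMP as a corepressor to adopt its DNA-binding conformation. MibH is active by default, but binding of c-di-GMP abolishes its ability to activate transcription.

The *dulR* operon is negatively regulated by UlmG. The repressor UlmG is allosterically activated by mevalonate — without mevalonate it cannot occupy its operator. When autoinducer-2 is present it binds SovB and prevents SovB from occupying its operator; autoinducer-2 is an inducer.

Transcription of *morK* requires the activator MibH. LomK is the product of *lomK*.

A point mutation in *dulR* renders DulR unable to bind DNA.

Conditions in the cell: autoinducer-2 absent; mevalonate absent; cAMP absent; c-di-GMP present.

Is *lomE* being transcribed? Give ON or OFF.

OFF

cAMP is absent, so IrpR is inactive.
DulR is non-functional in this strain, so it has no effect.
Required activator DulR is absent, so *lomK* is not transcribed.
So LomK is not produced.
Autoinducer-2 is absent, so SovB is active.
With repressor SovB bound, *lomE* is not transcribed.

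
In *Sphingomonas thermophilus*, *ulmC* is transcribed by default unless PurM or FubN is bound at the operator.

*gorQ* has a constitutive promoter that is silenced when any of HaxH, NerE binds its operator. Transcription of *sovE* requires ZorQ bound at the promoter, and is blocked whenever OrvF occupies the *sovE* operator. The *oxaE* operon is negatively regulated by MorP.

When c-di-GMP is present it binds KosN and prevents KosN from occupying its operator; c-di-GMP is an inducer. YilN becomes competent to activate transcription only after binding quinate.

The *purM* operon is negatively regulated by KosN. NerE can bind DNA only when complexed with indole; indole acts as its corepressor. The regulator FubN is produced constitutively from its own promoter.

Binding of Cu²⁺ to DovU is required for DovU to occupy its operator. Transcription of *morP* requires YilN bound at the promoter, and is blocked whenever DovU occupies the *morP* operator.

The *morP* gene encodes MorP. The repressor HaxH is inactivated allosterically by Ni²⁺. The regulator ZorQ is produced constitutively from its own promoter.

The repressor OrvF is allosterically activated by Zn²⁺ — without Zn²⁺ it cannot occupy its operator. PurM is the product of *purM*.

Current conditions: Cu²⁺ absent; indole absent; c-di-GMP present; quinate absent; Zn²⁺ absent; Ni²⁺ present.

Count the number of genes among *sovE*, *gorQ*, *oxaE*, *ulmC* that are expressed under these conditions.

ZorQ is produced constitutively and is active.
Zn²⁺ is absent, so OrvF is inactive.
No repressor is bound and ZorQ is active, so *sovE* is transcribed.
→ *sovE* is ON.
Ni²⁺ is present, so HaxH is inactive.
Indole is absent, so NerE is inactive.
With no repressor bound, *gorQ* is transcribed.
→ *gorQ* is ON.
Cu²⁺ is absent, so DovU is inactive.
Quinate is absent, so YilN is inactive.
Required activator YilN is absent, so *morP* is not transcribed.
So MorP is not produced.
With no repressor bound, *oxaE* is transcribed.
→ *oxaE* is ON.
c-di-GMP is present, so KosN is inactive.
With no repressor bound, *purM* is transcribed.
So PurM is produced and active.
FubN is produced constitutively and is active.
With repressor PurM bound, *ulmC* is not transcribed.
→ *ulmC* is OFF.
3 of the 4 genes are transcribed.

3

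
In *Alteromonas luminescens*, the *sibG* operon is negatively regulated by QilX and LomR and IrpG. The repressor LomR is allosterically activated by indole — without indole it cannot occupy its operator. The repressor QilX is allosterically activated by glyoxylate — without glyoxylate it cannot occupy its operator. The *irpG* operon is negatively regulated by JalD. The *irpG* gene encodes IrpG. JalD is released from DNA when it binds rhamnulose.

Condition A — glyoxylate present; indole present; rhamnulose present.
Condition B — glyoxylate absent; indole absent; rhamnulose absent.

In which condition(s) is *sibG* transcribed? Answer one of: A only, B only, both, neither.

B only

Condition A:
Glyoxylate is present, so QilX is active.
Indole is present, so LomR is active.
Rhamnulose is present, so JalD is inactive.
With no repressor bound, *irpG* is transcribed.
So IrpG is produced and active.
With repressor QilX bound, *sibG* is not transcribed.
→ *sibG* is OFF in A.
Condition B:
Glyoxylate is absent, so QilX is inactive.
Indole is absent, so LomR is inactive.
Rhamnulose is absent, so JalD is active.
With repressor JalD bound, *irpG* is not transcribed.
So IrpG is not produced.
With no repressor bound, *sibG* is transcribed.
→ *sibG* is ON in B.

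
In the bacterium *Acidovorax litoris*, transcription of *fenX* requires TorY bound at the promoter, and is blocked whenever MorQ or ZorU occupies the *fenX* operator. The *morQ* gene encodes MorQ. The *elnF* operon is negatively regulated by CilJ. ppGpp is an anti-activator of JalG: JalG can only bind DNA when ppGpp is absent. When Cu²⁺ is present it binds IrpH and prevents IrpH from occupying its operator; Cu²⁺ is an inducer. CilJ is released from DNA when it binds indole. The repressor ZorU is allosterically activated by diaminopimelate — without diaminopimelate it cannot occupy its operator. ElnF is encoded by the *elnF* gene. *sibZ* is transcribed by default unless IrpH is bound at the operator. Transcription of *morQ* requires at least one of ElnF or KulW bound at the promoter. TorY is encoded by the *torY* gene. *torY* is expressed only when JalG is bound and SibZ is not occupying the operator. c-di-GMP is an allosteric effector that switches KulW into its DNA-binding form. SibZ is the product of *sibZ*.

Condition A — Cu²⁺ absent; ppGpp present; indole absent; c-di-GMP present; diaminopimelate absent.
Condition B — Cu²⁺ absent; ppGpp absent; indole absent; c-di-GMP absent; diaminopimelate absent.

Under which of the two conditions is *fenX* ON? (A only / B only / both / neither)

B only

Condition A:
Cu²⁺ is absent, so IrpH is active.
With repressor IrpH bound, *sibZ* is not transcribed.
So SibZ is not produced.
ppGpp is present, so JalG is inactive.
Required activator JalG is absent, so *torY* is not transcribed.
So TorY is not produced.
Indole is absent, so CilJ is active.
With repressor CilJ bound, *elnF* is not transcribed.
So ElnF is not produced.
c-di-GMP is present, so KulW is active.
Activator KulW is present, so *morQ* is transcribed.
So MorQ is produced and active.
Diaminopimelate is absent, so ZorU is inactive.
With repressor MorQ bound, *fenX* is not transcribed.
→ *fenX* is OFF in A.
Condition B:
Cu²⁺ is absent, so IrpH is active.
With repressor IrpH bound, *sibZ* is not transcribed.
So SibZ is not produced.
ppGpp is absent, so JalG is active.
No repressor is bound and JalG is active, so *torY* is transcribed.
So TorY is produced and active.
Indole is absent, so CilJ is active.
With repressor CilJ bound, *elnF* is not transcribed.
So ElnF is not produced.
c-di-GMP is absent, so KulW is inactive.
No activator is available at the *morQ* promoter, so *morQ* is not transcribed.
So MorQ is not produced.
Diaminopimelate is absent, so ZorU is inactive.
No repressor is bound and TorY is active, so *fenX* is transcribed.
→ *fenX* is ON in B.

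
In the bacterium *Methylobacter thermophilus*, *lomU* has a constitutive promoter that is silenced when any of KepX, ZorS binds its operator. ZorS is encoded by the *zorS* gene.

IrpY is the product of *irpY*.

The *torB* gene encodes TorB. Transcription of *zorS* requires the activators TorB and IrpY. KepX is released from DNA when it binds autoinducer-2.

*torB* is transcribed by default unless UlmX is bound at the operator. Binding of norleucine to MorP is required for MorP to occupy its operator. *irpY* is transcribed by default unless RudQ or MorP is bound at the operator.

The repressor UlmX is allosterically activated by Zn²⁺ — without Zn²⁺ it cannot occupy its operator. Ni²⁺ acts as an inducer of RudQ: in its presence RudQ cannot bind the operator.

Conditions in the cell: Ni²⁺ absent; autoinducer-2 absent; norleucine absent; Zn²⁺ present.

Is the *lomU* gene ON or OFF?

Autoinducer-2 is absent, so KepX is active.
Zn²⁺ is present, so UlmX is active.
With repressor UlmX bound, *torB* is not transcribed.
So TorB is not produced.
Ni²⁺ is absent, so RudQ is active.
Norleucine is absent, so MorP is inactive.
With repressor RudQ bound, *irpY* is not transcribed.
So IrpY is not produced.
Required activator TorB is absent, so *zorS* is not transcribed.
So ZorS is not produced.
With repressor KepX bound, *lomU* is not transcribed.

OFF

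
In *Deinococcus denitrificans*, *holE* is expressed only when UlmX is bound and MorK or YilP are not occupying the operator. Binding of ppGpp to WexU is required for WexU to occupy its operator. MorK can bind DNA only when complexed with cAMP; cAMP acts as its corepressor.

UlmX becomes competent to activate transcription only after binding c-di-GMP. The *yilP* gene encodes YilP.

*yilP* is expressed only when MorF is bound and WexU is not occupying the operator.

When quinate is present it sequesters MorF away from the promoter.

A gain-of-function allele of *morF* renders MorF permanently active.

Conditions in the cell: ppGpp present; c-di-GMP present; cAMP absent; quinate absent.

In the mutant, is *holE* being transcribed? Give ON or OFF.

c-di-GMP is present, so UlmX is active.
cAMP is absent, so MorK is inactive.
ppGpp is present, so WexU is active.
MorF is constitutively active in this strain.
With repressor WexU bound, *yilP* is not transcribed.
So YilP is not produced.
No repressor is bound and UlmX is active, so *holE* is transcribed.

ON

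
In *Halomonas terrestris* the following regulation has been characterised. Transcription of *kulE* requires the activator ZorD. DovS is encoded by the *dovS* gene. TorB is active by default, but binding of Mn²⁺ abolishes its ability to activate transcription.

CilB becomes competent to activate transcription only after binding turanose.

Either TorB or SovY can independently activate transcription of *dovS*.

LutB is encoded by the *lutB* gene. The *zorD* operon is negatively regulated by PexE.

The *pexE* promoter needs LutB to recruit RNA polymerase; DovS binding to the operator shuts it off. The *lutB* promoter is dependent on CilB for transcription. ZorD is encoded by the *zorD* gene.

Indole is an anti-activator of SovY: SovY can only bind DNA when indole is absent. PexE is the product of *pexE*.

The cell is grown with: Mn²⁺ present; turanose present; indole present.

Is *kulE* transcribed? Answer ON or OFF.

OFF

Mn²⁺ is present, so TorB is inactive.
Indole is present, so SovY is inactive.
No activator is available at the *dovS* promoter, so *dovS* is not transcribed.
So DovS is not produced.
Turanose is present, so CilB is active.
No repressor is bound and CilB is active, so *lutB* is transcribed.
So LutB is produced and active.
No repressor is bound and LutB is active, so *pexE* is transcribed.
So PexE is produced and active.
With repressor PexE bound, *zorD* is not transcribed.
So ZorD is not produced.
Required activator ZorD is absent, so *kulE* is not transcribed.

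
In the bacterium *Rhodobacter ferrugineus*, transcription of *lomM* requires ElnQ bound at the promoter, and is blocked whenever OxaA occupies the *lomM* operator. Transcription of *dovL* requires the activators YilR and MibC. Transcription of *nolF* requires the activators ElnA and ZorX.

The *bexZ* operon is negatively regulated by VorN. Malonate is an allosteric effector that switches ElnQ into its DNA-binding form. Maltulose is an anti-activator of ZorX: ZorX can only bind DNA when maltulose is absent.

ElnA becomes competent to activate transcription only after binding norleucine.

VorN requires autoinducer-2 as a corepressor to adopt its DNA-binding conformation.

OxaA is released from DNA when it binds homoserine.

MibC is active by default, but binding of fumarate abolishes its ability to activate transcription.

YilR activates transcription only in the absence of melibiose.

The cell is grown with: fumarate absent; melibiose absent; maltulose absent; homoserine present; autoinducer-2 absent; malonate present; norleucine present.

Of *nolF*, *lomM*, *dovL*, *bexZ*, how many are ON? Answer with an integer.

Norleucine is present, so ElnA is active.
Maltulose is absent, so ZorX is active.
No repressor is bound and ElnA and ZorX are active, so *nolF* is transcribed.
→ *nolF* is ON.
Homoserine is present, so OxaA is inactive.
Malonate is present, so ElnQ is active.
No repressor is bound and ElnQ is active, so *lomM* is transcribed.
→ *lomM* is ON.
Melibiose is absent, so YilR is active.
Fumarate is absent, so MibC is active.
No repressor is bound and YilR and MibC are active, so *dovL* is transcribed.
→ *dovL* is ON.
Autoinducer-2 is absent, so VorN is inactive.
With no repressor bound, *bexZ* is transcribed.
→ *bexZ* is ON.
4 of the 4 genes are transcribed.

4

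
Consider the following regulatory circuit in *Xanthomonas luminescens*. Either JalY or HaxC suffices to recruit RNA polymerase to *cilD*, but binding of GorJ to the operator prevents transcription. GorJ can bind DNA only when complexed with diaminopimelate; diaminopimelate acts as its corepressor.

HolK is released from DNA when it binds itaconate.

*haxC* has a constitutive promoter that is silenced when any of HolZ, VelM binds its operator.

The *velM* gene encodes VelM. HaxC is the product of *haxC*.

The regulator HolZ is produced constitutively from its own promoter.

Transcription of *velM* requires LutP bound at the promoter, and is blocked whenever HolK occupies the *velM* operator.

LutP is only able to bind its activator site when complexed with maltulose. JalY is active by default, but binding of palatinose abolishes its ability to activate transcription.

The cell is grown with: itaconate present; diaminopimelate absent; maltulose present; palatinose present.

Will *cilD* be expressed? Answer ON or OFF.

OFF

Palatinose is present, so JalY is inactive.
Diaminopimelate is absent, so GorJ is inactive.
HolZ is produced constitutively and is active.
Maltulose is present, so LutP is active.
Itaconate is present, so HolK is inactive.
No repressor is bound and LutP is active, so *velM* is transcribed.
So VelM is produced and active.
With repressor HolZ bound, *haxC* is not transcribed.
So HaxC is not produced.
No activator is available at the *cilD* promoter, so *cilD* is not transcribed.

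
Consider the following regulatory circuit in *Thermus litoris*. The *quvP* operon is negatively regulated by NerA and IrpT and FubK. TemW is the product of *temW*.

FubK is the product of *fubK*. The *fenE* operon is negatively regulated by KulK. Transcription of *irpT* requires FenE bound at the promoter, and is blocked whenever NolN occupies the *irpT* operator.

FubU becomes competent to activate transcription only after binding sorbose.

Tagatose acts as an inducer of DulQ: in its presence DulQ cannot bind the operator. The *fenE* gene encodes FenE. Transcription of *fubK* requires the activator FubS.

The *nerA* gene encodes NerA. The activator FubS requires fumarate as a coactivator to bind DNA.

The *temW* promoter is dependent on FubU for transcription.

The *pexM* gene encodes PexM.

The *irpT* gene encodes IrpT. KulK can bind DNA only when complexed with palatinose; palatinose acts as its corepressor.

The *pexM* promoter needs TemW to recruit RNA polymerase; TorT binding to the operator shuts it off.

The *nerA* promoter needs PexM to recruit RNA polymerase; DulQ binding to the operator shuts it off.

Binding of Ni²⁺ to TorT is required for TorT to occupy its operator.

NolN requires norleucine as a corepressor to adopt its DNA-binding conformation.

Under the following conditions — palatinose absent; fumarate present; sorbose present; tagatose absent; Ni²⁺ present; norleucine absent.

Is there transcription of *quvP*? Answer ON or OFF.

OFF

Sorbose is present, so FubU is active.
No repressor is bound and FubU is active, so *temW* is transcribed.
So TemW is produced and active.
Ni²⁺ is present, so TorT is active.
With repressor TorT bound, *pexM* is not transcribed.
So PexM is not produced.
Tagatose is absent, so DulQ is active.
With repressor DulQ bound, *nerA* is not transcribed.
So NerA is not produced.
Palatinose is absent, so KulK is inactive.
With no repressor bound, *fenE* is transcribed.
So FenE is produced and active.
Norleucine is absent, so NolN is inactive.
No repressor is bound and FenE is active, so *irpT* is transcribed.
So IrpT is produced and active.
Fumarate is present, so FubS is active.
No repressor is bound and FubS is active, so *fubK* is transcribed.
So FubK is produced and active.
With repressor IrpT bound, *quvP* is not transcribed.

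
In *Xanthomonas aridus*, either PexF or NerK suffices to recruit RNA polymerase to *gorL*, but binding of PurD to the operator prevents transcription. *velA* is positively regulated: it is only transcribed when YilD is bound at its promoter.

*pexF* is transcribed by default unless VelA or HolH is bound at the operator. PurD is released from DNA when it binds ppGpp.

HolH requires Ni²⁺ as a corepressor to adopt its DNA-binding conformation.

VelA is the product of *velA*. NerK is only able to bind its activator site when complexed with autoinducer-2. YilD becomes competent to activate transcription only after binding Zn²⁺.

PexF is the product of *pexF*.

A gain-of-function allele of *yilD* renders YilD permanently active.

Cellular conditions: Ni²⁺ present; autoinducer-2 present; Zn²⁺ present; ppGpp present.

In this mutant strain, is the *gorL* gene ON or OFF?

ON

YilD is constitutively active in this strain.
No repressor is bound and YilD is active, so *velA* is transcribed.
So VelA is produced and active.
Ni²⁺ is present, so HolH is active.
With repressor VelA bound, *pexF* is not transcribed.
So PexF is not produced.
ppGpp is present, so PurD is inactive.
Autoinducer-2 is present, so NerK is active.
Activator NerK is present, so *gorL* is transcribed.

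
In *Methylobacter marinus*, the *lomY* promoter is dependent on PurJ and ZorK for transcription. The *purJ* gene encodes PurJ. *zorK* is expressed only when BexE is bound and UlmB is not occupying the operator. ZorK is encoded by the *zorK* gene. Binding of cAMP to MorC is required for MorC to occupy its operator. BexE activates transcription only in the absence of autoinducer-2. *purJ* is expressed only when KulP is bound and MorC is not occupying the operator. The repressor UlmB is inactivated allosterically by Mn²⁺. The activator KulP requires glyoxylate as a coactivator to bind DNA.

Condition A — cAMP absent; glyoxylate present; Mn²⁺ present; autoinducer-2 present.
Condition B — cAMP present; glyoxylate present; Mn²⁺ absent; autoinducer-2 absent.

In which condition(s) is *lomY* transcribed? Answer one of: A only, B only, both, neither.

neither

Condition A:
cAMP is absent, so MorC is inactive.
Glyoxylate is present, so KulP is active.
No repressor is bound and KulP is active, so *purJ* is transcribed.
So PurJ is produced and active.
Mn²⁺ is present, so UlmB is inactive.
Autoinducer-2 is present, so BexE is inactive.
Required activator BexE is absent, so *zorK* is not transcribed.
So ZorK is not produced.
Required activator ZorK is absent, so *lomY* is not transcribed.
→ *lomY* is OFF in A.
Condition B:
cAMP is present, so MorC is active.
Glyoxylate is present, so KulP is active.
With repressor MorC bound, *purJ* is not transcribed.
So PurJ is not produced.
Mn²⁺ is absent, so UlmB is active.
Autoinducer-2 is absent, so BexE is active.
With repressor UlmB bound, *zorK* is not transcribed.
So ZorK is not produced.
Required activator PurJ is absent, so *lomY* is not transcribed.
→ *lomY* is OFF in B.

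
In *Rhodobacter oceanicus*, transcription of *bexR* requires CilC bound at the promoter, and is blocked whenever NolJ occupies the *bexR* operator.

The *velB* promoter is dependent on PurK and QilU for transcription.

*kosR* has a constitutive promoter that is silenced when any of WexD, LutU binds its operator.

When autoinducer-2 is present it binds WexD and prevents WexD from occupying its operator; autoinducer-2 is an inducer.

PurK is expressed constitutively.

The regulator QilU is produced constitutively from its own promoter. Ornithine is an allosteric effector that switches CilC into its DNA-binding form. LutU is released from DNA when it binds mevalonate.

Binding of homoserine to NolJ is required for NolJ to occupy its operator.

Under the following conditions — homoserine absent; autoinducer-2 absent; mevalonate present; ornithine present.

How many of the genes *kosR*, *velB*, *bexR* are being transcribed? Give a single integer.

2

Autoinducer-2 is absent, so WexD is active.
Mevalonate is present, so LutU is inactive.
With repressor WexD bound, *kosR* is not transcribed.
→ *kosR* is OFF.
PurK is produced constitutively and is active.
QilU is produced constitutively and is active.
No repressor is bound and PurK and QilU are active, so *velB* is transcribed.
→ *velB* is ON.
Homoserine is absent, so NolJ is inactive.
Ornithine is present, so CilC is active.
No repressor is bound and CilC is active, so *bexR* is transcribed.
→ *bexR* is ON.
2 of the 3 genes are transcribed.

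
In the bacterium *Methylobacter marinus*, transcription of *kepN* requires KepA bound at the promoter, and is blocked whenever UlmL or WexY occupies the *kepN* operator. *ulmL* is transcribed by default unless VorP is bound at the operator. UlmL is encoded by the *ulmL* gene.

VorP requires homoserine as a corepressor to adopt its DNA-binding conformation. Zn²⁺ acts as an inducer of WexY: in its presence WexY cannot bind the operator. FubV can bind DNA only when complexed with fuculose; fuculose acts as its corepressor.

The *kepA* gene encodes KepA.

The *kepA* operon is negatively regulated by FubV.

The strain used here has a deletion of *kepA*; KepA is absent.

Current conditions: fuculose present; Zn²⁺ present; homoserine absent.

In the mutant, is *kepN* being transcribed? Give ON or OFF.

KepA is non-functional in this strain, so it has no effect.
Homoserine is absent, so VorP is inactive.
With no repressor bound, *ulmL* is transcribed.
So UlmL is produced and active.
Zn²⁺ is present, so WexY is inactive.
With repressor UlmL bound, *kepN* is not transcribed.

OFF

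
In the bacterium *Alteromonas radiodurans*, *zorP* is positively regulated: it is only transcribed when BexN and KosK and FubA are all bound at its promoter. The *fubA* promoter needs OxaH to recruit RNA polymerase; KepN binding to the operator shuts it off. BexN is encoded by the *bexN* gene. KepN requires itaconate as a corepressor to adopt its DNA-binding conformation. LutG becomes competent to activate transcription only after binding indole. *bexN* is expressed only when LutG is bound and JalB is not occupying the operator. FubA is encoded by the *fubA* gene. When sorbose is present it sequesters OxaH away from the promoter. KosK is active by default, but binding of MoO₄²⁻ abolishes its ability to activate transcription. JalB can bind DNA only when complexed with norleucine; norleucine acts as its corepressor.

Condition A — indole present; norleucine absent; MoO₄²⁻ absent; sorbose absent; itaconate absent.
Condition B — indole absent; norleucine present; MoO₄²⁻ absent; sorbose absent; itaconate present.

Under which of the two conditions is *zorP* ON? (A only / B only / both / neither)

Condition A:
Indole is present, so LutG is active.
Norleucine is absent, so JalB is inactive.
No repressor is bound and LutG is active, so *bexN* is transcribed.
So BexN is produced and active.
MoO₄²⁻ is absent, so KosK is active.
Sorbose is absent, so OxaH is active.
Itaconate is absent, so KepN is inactive.
No repressor is bound and OxaH is active, so *fubA* is transcribed.
So FubA is produced and active.
No repressor is bound and BexN and KosK and FubA are active, so *zorP* is transcribed.
→ *zorP* is ON in A.
Condition B:
Indole is absent, so LutG is inactive.
Norleucine is present, so JalB is active.
With repressor JalB bound, *bexN* is not transcribed.
So BexN is not produced.
MoO₄²⁻ is absent, so KosK is active.
Sorbose is absent, so OxaH is active.
Itaconate is present, so KepN is active.
With repressor KepN bound, *fubA* is not transcribed.
So FubA is not produced.
Required activator BexN is absent, so *zorP* is not transcribed.
→ *zorP* is OFF in B.

A only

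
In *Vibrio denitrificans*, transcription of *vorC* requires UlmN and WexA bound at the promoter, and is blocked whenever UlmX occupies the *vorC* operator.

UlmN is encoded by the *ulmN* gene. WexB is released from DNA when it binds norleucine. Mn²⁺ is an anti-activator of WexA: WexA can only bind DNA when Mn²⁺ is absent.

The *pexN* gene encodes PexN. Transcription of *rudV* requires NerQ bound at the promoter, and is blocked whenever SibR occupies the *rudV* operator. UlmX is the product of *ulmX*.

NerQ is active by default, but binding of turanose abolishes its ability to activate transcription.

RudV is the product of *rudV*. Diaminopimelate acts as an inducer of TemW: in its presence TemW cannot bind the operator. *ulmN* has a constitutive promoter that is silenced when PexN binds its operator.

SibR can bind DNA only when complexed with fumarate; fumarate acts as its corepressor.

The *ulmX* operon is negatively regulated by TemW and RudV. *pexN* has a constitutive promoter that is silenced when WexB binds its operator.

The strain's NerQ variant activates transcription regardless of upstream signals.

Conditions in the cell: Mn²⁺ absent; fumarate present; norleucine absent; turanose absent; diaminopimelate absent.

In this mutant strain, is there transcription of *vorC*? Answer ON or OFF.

ON

Norleucine is absent, so WexB is active.
With repressor WexB bound, *pexN* is not transcribed.
So PexN is not produced.
With no repressor bound, *ulmN* is transcribed.
So UlmN is produced and active.
Mn²⁺ is absent, so WexA is active.
Diaminopimelate is absent, so TemW is active.
NerQ is constitutively active in this strain.
Fumarate is present, so SibR is active.
With repressor SibR bound, *rudV* is not transcribed.
So RudV is not produced.
With repressor TemW bound, *ulmX* is not transcribed.
So UlmX is not produced.
No repressor is bound and UlmN and WexA are active, so *vorC* is transcribed.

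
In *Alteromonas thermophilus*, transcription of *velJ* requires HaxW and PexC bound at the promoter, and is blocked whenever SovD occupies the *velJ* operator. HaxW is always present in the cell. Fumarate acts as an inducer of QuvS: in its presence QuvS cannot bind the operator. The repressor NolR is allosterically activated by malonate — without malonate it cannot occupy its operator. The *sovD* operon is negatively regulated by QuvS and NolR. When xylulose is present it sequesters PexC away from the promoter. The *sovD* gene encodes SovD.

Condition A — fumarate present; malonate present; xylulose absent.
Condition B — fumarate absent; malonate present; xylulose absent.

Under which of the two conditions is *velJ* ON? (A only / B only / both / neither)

both

Condition A:
HaxW is produced constitutively and is active.
Fumarate is present, so QuvS is inactive.
Malonate is present, so NolR is active.
With repressor NolR bound, *sovD* is not transcribed.
So SovD is not produced.
Xylulose is absent, so PexC is active.
No repressor is bound and HaxW and PexC are active, so *velJ* is transcribed.
→ *velJ* is ON in A.
Condition B:
HaxW is produced constitutively and is active.
Fumarate is absent, so QuvS is active.
Malonate is present, so NolR is active.
With repressor QuvS bound, *sovD* is not transcribed.
So SovD is not produced.
Xylulose is absent, so PexC is active.
No repressor is bound and HaxW and PexC are active, so *velJ* is transcribed.
→ *velJ* is ON in B.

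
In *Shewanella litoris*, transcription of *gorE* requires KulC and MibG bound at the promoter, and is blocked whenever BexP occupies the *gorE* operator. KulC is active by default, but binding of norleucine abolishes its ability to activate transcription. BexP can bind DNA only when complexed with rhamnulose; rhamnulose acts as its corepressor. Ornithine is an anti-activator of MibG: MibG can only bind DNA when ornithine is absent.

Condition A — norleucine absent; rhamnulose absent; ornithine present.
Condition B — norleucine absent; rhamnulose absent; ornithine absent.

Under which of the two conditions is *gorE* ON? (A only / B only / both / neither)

B only

Condition A:
Norleucine is absent, so KulC is active.
Rhamnulose is absent, so BexP is inactive.
Ornithine is present, so MibG is inactive.
Required activator MibG is absent, so *gorE* is not transcribed.
→ *gorE* is OFF in A.
Condition B:
Norleucine is absent, so KulC is active.
Rhamnulose is absent, so BexP is inactive.
Ornithine is absent, so MibG is active.
No repressor is bound and KulC and MibG are active, so *gorE* is transcribed.
→ *gorE* is ON in B.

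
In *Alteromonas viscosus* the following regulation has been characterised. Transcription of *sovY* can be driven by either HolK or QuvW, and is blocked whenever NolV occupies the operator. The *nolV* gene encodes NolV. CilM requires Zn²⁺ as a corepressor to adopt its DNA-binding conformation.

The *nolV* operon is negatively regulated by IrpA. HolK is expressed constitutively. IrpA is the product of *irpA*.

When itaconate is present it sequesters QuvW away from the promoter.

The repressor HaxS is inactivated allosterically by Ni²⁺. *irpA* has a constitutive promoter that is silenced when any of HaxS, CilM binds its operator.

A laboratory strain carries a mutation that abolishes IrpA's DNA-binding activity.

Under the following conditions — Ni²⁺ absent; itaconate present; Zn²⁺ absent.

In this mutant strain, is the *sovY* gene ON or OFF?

HolK is produced constitutively and is active.
IrpA is non-functional in this strain, so it has no effect.
With no repressor bound, *nolV* is transcribed.
So NolV is produced and active.
Itaconate is present, so QuvW is inactive.
With repressor NolV bound, *sovY* is not transcribed.

OFF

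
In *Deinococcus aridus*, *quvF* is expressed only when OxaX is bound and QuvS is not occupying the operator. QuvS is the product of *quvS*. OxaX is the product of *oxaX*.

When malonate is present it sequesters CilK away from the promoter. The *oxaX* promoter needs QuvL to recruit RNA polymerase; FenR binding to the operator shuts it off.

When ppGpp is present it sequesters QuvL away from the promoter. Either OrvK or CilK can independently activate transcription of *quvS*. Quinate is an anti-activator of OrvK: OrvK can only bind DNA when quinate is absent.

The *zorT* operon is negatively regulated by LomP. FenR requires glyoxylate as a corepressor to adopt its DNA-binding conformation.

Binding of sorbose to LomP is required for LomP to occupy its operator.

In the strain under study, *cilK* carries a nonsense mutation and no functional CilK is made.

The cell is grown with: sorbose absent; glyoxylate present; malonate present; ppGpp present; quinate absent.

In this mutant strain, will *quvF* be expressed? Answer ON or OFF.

OFF

Glyoxylate is present, so FenR is active.
ppGpp is present, so QuvL is inactive.
With repressor FenR bound, *oxaX* is not transcribed.
So OxaX is not produced.
Quinate is absent, so OrvK is active.
CilK is non-functional in this strain, so it has no effect.
Activator OrvK is present, so *quvS* is transcribed.
So QuvS is produced and active.
With repressor QuvS bound, *quvF* is not transcribed.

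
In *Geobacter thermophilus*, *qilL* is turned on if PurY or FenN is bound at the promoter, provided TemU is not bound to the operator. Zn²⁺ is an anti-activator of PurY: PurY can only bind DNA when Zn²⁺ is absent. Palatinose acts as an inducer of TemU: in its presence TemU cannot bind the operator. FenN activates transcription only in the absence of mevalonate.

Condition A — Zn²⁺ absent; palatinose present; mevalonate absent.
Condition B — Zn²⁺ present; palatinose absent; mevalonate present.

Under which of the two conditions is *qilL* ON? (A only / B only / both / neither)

A only

Condition A:
Zn²⁺ is absent, so PurY is active.
Palatinose is present, so TemU is inactive.
Mevalonate is absent, so FenN is active.
Activator PurY is present, so *qilL* is transcribed.
→ *qilL* is ON in A.
Condition B:
Zn²⁺ is present, so PurY is inactive.
Palatinose is absent, so TemU is active.
Mevalonate is present, so FenN is inactive.
With repressor TemU bound, *qilL* is not transcribed.
→ *qilL* is OFF in B.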